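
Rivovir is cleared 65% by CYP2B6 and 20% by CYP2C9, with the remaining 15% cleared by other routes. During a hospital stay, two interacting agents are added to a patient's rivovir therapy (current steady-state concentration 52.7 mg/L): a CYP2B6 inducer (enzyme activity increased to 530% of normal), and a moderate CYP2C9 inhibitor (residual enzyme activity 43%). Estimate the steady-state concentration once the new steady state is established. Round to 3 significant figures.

The CYP2B6 pathway (65% of clearance) increases to 5.3× activity: 0.65 × 5.3 = 3.445.
The CYP2C9 pathway (20% of clearance) drops to 0.43× activity: 0.2 × 0.43 = 0.086.
Non-CYP routes (15%) are unchanged.
New clearance relative to baseline: 3.445 + 0.086 + 0.15 = 3.681.
Dividing the baseline by the relative clearance: 52.7 / 3.681 = 14.3 mg/L.

14.3 mg/L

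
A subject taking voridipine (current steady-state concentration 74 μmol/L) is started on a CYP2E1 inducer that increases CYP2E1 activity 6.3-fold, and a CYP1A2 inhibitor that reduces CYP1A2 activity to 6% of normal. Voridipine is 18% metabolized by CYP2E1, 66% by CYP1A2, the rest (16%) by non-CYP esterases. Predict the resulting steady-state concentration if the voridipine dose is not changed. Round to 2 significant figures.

CYP2E1: 0.18 × 6.3 = 1.134
CYP1A2: 0.66 × 0.06 = 0.0396
Other: 0.16 (unchanged)
Relative clearance = 1.134 + 0.0396 + 0.16 = 1.3336.
Steady-state concentration ∝ 1/CL: new value = 74 / 1.3336 = 55 μmol/L.

55 μmol/L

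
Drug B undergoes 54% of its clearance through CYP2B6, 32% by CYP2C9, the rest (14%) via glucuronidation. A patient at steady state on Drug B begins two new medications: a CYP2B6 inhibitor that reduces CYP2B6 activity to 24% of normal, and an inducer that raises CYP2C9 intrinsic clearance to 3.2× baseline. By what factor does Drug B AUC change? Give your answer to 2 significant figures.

The CYP2B6 pathway (54% of clearance) drops to 0.24× activity: 0.54 × 0.24 = 0.1296.
The CYP2C9 pathway (32% of clearance) increases to 3.2× activity: 0.32 × 3.2 = 1.024.
The remaining 14% of clearance is unaffected.
CL_new/CL_old = 0.1296 + 1.024 + 0.14 = 1.2936.
Because AUC varies inversely with clearance, the combined effect is 1 / 1.2936 = 0.77.

0.77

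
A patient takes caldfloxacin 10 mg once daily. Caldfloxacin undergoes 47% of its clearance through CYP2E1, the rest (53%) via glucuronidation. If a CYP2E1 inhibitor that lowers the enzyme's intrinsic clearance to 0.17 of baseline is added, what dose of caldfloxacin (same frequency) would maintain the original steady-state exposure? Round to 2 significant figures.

The CYP2E1 pathway (47% of clearance) drops to 0.17× activity: 0.47 × 0.17 = 0.0799.
The remaining 53% of clearance is unaffected.
CL_new/CL_old = 0.0799 + 0.53 = 0.6099.
Css,avg = (dose rate)/CL, so holding Css fixed requires dose ∝ CL: 10 × 0.6099 = 6.1 mg.

6.1 mg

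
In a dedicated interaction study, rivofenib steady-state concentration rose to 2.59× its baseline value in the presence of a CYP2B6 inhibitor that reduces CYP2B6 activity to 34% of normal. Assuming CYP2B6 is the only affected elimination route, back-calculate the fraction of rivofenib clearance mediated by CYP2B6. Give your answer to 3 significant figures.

0.930

Let x = fm,CYP2B6. Because steady-state concentration ∝ 1/CL, relative clearance fell to 1/2.59 = 0.3861.
Setting x·0.34 + (1 − x) = 0.3861 and solving: x = (0.3861 − 1)/(0.34 − 1) = 0.930.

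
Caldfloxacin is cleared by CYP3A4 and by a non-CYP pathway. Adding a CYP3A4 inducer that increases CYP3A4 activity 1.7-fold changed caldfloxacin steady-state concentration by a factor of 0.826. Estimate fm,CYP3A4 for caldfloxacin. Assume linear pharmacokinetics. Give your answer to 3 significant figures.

0.301

Let fm be the CYP3A4 fraction. New clearance relative to baseline = fm × 1.7 + (1 − fm).
Steady-state concentration ratio = 1 / (new CL fraction), so new CL fraction = 1 / 0.826 = 1.211.
fm × 1.7 + 1 − fm = 1.211  ⇒  fm × (1.7 − 1) = 0.2107  ⇒  fm = 0.301.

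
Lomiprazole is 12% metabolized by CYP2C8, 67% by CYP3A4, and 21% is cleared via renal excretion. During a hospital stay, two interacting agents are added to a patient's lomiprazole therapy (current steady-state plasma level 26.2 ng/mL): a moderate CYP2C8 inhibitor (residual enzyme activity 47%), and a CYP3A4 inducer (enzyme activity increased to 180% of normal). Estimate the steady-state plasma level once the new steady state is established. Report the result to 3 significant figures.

CYP2C8: 0.12 × 0.47 = 0.0564
CYP3A4: 0.67 × 1.8 = 1.206
Other: 0.21 (unchanged)
New clearance relative to baseline: 0.0564 + 1.206 + 0.21 = 1.4724.
New steady-state plasma level = 26.2 / 1.4724 = 17.8 ng/mL (concentration scales inversely with clearance).

17.8 ng/mL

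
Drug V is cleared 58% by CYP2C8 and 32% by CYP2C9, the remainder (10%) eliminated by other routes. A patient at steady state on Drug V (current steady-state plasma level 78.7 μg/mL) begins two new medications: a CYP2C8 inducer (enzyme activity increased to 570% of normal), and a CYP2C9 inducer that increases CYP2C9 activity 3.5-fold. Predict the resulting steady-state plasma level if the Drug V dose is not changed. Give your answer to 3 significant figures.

17.4 μg/mL

The CYP2C8 pathway (58% of clearance) rises to 5.7× activity: 0.58 × 5.7 = 3.306.
The CYP2C9 pathway (32% of clearance) rises to 3.5× activity: 0.32 × 3.5 = 1.12.
Non-CYP routes (10%) are unchanged.
CL_new/CL_old = 3.306 + 1.12 + 0.1 = 4.526.
New steady-state plasma level = 78.7 / 4.526 = 17.4 μg/mL (concentration scales inversely with clearance).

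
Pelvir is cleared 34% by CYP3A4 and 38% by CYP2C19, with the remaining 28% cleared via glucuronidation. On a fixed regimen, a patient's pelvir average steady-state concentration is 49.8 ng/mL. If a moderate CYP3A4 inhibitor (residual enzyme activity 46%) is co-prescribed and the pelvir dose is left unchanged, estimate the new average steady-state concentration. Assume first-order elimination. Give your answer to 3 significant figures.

The CYP3A4 pathway (34% of clearance) is reduced to 0.46× activity: 0.34 × 0.46 = 0.1564.
CYP2C19 (38%) and the residual 28% are unaffected.
Relative clearance = 0.1564 + 0.38 + 0.28 = 0.8164.
With dosing unchanged, average steady-state concentration scales as 1/CL: 49.8 / 0.8164 = 61.0 ng/mL.

61.0 ng/mL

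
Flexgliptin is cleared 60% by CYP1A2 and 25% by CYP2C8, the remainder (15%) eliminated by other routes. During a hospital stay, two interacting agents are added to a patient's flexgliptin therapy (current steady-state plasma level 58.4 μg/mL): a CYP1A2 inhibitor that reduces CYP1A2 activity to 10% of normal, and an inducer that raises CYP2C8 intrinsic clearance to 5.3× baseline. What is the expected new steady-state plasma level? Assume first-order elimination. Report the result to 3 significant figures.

38.0 μg/mL

The CYP1A2 pathway (60% of clearance) falls to 0.1× activity: 0.6 × 0.1 = 0.06.
The CYP2C8 pathway (25% of clearance) increases to 5.3× activity: 0.25 × 5.3 = 1.325.
The remaining 15% of clearance is unaffected.
Relative clearance = 0.06 + 1.325 + 0.15 = 1.535.
Dividing the baseline by the relative clearance: 58.4 / 1.535 = 38.0 μg/mL.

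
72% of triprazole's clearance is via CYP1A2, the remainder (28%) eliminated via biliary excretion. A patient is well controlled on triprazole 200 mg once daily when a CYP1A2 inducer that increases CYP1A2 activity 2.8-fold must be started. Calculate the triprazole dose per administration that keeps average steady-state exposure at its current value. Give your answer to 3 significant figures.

459 mg

CYP1A2: 0.72 × 2.8 = 2.016
Other: 0.28 (unchanged)
New clearance relative to baseline: 2.016 + 0.28 = 2.296.
Exposure is unchanged when dose changes in proportion to clearance. New dose = 200 mg × 2.296 = 459 mg.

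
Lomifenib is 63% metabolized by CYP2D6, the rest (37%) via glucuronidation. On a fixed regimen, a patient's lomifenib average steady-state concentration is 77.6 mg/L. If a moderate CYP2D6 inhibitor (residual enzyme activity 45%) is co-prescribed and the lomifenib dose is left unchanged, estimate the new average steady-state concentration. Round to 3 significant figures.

The CYP2D6 pathway (63% of clearance) falls to 0.45× activity: 0.63 × 0.45 = 0.2835.
Non-CYP routes (37%) are unchanged.
CL_new/CL_old = 0.2835 + 0.37 = 0.6535.
Average steady-state concentration ∝ 1/CL, so new value = 77.6 / 0.6535 = 119 mg/L.

119 mg/L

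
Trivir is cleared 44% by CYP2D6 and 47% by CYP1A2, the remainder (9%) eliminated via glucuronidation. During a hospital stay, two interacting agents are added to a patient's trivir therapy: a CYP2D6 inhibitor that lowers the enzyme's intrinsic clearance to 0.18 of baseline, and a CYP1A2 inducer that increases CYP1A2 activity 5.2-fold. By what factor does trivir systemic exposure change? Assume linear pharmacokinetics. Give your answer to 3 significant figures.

0.383

The CYP2D6 pathway (44% of clearance) falls to 0.18× activity: 0.44 × 0.18 = 0.0792.
The CYP1A2 pathway (47% of clearance) is boosted to 5.2× activity: 0.47 × 5.2 = 2.444.
Non-CYP routes (9%) are unchanged.
New clearance relative to baseline: 0.0792 + 2.444 + 0.09 = 2.6132.
Systemic exposure ∝ 1/CL: fold-change = 1 / 2.6132 = 0.383.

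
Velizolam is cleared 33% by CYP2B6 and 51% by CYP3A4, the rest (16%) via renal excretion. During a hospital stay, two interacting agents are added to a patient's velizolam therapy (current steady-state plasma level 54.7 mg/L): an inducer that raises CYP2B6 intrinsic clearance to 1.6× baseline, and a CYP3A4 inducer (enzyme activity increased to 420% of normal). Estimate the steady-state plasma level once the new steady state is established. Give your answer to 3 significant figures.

CYP2B6: 0.33 × 1.6 = 0.528
CYP3A4: 0.51 × 4.2 = 2.142
Other: 0.16 (unchanged)
New clearance relative to baseline: 0.528 + 2.142 + 0.16 = 2.83.
Dividing the baseline by the relative clearance: 54.7 / 2.83 = 19.3 mg/L.

19.3 mg/L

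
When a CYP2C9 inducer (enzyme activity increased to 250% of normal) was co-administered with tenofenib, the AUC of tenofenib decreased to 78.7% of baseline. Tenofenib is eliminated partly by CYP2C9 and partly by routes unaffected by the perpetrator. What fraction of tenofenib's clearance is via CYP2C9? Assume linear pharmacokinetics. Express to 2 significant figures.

CL'/CL = 1 / 0.787 = 1.271
2.5·fm + (1 − fm) = 1.271
fm = (1.271 − 1) / (2.5 − 1) = 0.18

0.18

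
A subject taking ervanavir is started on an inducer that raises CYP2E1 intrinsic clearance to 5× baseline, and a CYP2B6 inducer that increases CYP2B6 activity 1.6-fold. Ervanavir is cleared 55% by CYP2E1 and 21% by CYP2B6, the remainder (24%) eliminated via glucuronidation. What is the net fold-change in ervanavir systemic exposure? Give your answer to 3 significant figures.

The CYP2E1 pathway (55% of clearance) rises to 5× activity: 0.55 × 5 = 2.75.
The CYP2B6 pathway (21% of clearance) rises to 1.6× activity: 0.21 × 1.6 = 0.336.
Non-CYP routes (24%) are unchanged.
New clearance relative to baseline: 2.75 + 0.336 + 0.24 = 3.326.
Systemic exposure ∝ 1/CL: fold-change = 1 / 3.326 = 0.301.

0.301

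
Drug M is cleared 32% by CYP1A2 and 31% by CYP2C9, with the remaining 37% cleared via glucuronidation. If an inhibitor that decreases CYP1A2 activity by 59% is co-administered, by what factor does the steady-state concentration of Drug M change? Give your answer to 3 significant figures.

1.23

The CYP1A2 pathway (32% of clearance) falls to 0.41× activity: 0.32 × 0.41 = 0.1312.
CYP2C9 (31%) and the residual 37% are unaffected.
CL_new/CL_old = 0.1312 + 0.31 + 0.37 = 0.8112.
Since steady-state concentration ∝ 1/CL, the ratio is 1 / 0.8112 = 1.23.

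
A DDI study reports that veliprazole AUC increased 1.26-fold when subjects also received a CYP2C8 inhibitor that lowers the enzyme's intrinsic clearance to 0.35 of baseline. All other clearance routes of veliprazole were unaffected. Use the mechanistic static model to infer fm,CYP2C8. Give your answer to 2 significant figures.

0.32

Let x = fm,CYP2C8. Because AUC ∝ 1/CL, relative clearance fell to 1/1.26 = 0.7937.
Setting x·0.35 + (1 − x) = 0.7937 and solving: x = (0.7937 − 1)/(0.35 − 1) = 0.32.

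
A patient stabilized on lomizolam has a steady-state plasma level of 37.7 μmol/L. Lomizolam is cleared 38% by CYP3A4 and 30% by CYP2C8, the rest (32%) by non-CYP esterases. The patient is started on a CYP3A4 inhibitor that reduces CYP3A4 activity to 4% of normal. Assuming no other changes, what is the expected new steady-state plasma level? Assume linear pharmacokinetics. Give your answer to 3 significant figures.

The CYP3A4 pathway (38% of clearance) is reduced to 0.04× activity: 0.38 × 0.04 = 0.0152.
CYP2C8 (30%) and the residual 32% are unaffected.
CL_new/CL_old = 0.0152 + 0.3 + 0.32 = 0.6352.
Steady-state plasma level ∝ 1/CL, so new value = 37.7 / 0.6352 = 59.4 μmol/L.

59.4 μmol/L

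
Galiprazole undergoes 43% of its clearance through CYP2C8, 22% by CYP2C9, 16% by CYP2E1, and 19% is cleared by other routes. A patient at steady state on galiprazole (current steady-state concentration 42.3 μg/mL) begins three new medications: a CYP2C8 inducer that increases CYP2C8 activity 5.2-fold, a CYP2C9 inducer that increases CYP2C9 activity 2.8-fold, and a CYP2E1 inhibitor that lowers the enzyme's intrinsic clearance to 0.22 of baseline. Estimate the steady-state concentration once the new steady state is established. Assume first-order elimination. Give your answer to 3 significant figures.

13.7 μg/mL

The CYP2C8 pathway (43% of clearance) increases to 5.2× activity: 0.43 × 5.2 = 2.236.
The CYP2C9 pathway (22% of clearance) increases to 2.8× activity: 0.22 × 2.8 = 0.616.
The CYP2E1 pathway (16% of clearance) drops to 0.22× activity: 0.16 × 0.22 = 0.0352.
The remaining 19% of clearance is unaffected.
Relative clearance = 2.236 + 0.616 + 0.0352 + 0.19 = 3.0772.
New steady-state concentration = 42.3 / 3.0772 = 13.7 μg/mL (concentration scales inversely with clearance).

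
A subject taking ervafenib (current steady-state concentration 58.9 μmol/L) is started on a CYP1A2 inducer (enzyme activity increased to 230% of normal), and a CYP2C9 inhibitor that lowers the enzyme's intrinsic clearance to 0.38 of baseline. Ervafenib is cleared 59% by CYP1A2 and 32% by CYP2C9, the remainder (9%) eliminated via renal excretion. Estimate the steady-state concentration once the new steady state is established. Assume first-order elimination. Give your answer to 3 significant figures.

37.5 μmol/L

The CYP1A2 pathway (59% of clearance) increases to 2.3× activity: 0.59 × 2.3 = 1.357.
The CYP2C9 pathway (32% of clearance) falls to 0.38× activity: 0.32 × 0.38 = 0.1216.
The remaining 9% of clearance is unaffected.
Relative clearance = 1.357 + 0.1216 + 0.09 = 1.5686.
New steady-state concentration = 58.9 / 1.5686 = 37.5 μmol/L (concentration scales inversely with clearance).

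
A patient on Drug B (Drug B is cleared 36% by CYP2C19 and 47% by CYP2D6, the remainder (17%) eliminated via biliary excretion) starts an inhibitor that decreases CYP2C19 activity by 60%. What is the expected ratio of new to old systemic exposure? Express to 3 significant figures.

1.28

CYP2C19: 0.36 × 0.4 = 0.144
CYP2D6: 0.47 (unchanged)
Other: 0.17 (unchanged)
Relative clearance = 0.144 + 0.47 + 0.17 = 0.784.
Systemic exposure is inversely proportional to clearance, so the fold-change is 1 / 0.784 = 1.28.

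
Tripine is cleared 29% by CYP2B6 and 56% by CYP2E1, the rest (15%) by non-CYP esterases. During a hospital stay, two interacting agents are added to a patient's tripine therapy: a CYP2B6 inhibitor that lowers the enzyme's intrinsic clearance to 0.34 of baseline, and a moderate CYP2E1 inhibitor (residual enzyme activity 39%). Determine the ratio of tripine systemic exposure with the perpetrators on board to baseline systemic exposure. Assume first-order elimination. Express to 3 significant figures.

2.14

The CYP2B6 pathway (29% of clearance) drops to 0.34× activity: 0.29 × 0.34 = 0.0986.
The CYP2E1 pathway (56% of clearance) falls to 0.39× activity: 0.56 × 0.39 = 0.2184.
Non-CYP routes (15%) are unchanged.
CL_new/CL_old = 0.0986 + 0.2184 + 0.15 = 0.467.
Systemic exposure ∝ 1/CL: fold-change = 1 / 0.467 = 2.14.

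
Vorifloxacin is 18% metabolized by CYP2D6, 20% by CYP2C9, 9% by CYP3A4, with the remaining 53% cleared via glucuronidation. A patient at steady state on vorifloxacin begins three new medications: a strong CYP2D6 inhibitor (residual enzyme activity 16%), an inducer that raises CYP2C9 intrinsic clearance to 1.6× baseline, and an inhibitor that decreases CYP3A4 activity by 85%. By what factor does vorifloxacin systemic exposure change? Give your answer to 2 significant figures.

1.1

The CYP2D6 pathway (18% of clearance) is reduced to 0.16× activity: 0.18 × 0.16 = 0.0288.
The CYP2C9 pathway (20% of clearance) increases to 1.6× activity: 0.2 × 1.6 = 0.32.
The CYP3A4 pathway (9% of clearance) falls to 0.15× activity: 0.09 × 0.15 = 0.0135.
The remaining 53% of clearance is unaffected.
New clearance relative to baseline: 0.0288 + 0.32 + 0.0135 + 0.53 = 0.8923.
Systemic exposure ∝ 1/CL: fold-change = 1 / 0.8923 = 1.1.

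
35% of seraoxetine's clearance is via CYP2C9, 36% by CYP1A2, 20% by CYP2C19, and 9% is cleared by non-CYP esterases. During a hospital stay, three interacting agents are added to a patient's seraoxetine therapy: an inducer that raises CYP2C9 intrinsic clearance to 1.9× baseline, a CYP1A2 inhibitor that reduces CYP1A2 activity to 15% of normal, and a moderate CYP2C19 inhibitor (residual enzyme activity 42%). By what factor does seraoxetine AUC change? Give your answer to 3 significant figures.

1.12

The CYP2C9 pathway (35% of clearance) increases to 1.9× activity: 0.35 × 1.9 = 0.665.
The CYP1A2 pathway (36% of clearance) is reduced to 0.15× activity: 0.36 × 0.15 = 0.054.
The CYP2C19 pathway (20% of clearance) falls to 0.42× activity: 0.2 × 0.42 = 0.084.
The remaining 9% of clearance is unaffected.
CL_new/CL_old = 0.665 + 0.054 + 0.084 + 0.09 = 0.893.
AUC ∝ 1/CL: fold-change = 1 / 0.893 = 1.12.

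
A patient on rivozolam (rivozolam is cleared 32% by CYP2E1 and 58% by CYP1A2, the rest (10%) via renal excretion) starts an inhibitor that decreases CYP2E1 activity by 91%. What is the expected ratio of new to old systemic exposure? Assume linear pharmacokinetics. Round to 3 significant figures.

1.41

The CYP2E1 pathway (32% of clearance) drops to 0.09× activity: 0.32 × 0.09 = 0.0288.
CYP1A2 (58%) and the residual 10% are unaffected.
Relative clearance = 0.0288 + 0.58 + 0.1 = 0.7088.
Systemic exposure is inversely proportional to clearance, so the fold-change is 1 / 0.7088 = 1.41.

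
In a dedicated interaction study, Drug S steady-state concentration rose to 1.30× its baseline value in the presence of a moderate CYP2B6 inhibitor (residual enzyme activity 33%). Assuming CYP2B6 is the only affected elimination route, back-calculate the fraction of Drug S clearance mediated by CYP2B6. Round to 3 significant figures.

0.344

Let fm be the CYP2B6 fraction. New clearance relative to baseline = fm × 0.33 + (1 − fm).
Steady-state concentration ratio = 1 / (new CL fraction), so new CL fraction = 1 / 1.30 = 0.7692.
fm × 0.33 + 1 − fm = 0.7692  ⇒  fm × (0.33 − 1) = −0.2308  ⇒  fm = 0.344.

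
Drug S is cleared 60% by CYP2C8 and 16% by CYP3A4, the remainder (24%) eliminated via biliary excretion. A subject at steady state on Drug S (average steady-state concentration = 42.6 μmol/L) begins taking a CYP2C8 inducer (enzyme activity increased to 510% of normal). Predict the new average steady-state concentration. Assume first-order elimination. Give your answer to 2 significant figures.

CYP2C8: 0.6 × 5.1 = 3.06
CYP3A4: 0.16 (unchanged)
Other: 0.24 (unchanged)
CL_new/CL_old = 3.06 + 0.16 + 0.24 = 3.46.
New average steady-state concentration = baseline ÷ relative clearance = 42.6 / 3.46 = 12 μmol/L.

12 μmol/L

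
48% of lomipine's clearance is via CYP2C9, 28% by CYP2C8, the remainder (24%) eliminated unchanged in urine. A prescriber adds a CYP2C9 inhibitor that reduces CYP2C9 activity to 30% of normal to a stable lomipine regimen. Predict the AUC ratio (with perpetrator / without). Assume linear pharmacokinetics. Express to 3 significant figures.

1.51

The CYP2C9 pathway (48% of clearance) drops to 0.3× activity: 0.48 × 0.3 = 0.144.
CYP2C8 (28%) and the residual 24% are unaffected.
CL_new/CL_old = 0.144 + 0.28 + 0.24 = 0.664.
Since AUC ∝ 1/CL, the ratio is 1 / 0.664 = 1.51.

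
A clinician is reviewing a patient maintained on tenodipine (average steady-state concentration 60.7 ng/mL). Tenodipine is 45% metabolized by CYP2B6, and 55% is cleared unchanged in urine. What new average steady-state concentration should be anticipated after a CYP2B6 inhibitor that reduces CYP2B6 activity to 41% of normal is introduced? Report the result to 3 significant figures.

CYP2B6: 0.45 × 0.41 = 0.1845
Other: 0.55 (unchanged)
New clearance relative to baseline: 0.1845 + 0.55 = 0.7345.
Average steady-state concentration ∝ 1/CL, so new value = 60.7 / 0.7345 = 82.6 ng/mL.

82.6 ng/mL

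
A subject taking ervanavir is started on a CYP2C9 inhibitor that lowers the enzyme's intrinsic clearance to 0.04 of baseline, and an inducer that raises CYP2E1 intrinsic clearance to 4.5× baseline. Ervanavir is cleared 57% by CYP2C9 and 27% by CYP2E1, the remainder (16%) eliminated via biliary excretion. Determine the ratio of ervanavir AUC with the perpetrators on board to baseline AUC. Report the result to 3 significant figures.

0.715

The CYP2C9 pathway (57% of clearance) is reduced to 0.04× activity: 0.57 × 0.04 = 0.0228.
The CYP2E1 pathway (27% of clearance) rises to 4.5× activity: 0.27 × 4.5 = 1.215.
Non-CYP routes (16%) are unchanged.
New clearance relative to baseline: 0.0228 + 1.215 + 0.16 = 1.3978.
AUC ∝ 1/CL: fold-change = 1 / 1.3978 = 0.715.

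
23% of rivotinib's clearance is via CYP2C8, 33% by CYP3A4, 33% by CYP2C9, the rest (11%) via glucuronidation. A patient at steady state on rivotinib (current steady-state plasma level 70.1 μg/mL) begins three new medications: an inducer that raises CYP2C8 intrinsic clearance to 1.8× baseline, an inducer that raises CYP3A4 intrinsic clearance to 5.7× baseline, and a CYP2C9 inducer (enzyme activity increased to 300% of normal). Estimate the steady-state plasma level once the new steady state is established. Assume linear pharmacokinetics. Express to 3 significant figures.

The CYP2C8 pathway (23% of clearance) is boosted to 1.8× activity: 0.23 × 1.8 = 0.414.
The CYP3A4 pathway (33% of clearance) is boosted to 5.7× activity: 0.33 × 5.7 = 1.881.
The CYP2C9 pathway (33% of clearance) rises to 3× activity: 0.33 × 3 = 0.99.
Non-CYP routes (11%) are unchanged.
Relative clearance = 0.414 + 1.881 + 0.99 + 0.11 = 3.395.
Dividing the baseline by the relative clearance: 70.1 / 3.395 = 20.6 μg/mL.

20.6 μg/mL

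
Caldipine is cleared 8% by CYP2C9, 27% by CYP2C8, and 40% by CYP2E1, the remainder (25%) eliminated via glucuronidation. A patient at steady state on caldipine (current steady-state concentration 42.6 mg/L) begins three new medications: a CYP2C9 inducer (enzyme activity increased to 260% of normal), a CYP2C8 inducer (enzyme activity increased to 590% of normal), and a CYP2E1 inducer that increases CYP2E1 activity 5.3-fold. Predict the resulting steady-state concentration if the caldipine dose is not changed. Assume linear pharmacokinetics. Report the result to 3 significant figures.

10.2 mg/L

CYP2C9: 0.08 × 2.6 = 0.208
CYP2C8: 0.27 × 5.9 = 1.593
CYP2E1: 0.4 × 5.3 = 2.12
Other: 0.25 (unchanged)
Relative clearance = 0.208 + 1.593 + 2.12 + 0.25 = 4.171.
Dividing the baseline by the relative clearance: 42.6 / 4.171 = 10.2 mg/L.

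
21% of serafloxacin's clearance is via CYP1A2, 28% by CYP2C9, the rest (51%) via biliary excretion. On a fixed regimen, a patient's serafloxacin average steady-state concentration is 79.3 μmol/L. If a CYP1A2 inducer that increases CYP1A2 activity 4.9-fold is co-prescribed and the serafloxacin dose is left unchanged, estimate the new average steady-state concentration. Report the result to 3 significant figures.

43.6 μmol/L

CYP1A2: 0.21 × 4.9 = 1.029
CYP2C9: 0.28 (unchanged)
Other: 0.51 (unchanged)
Relative clearance = 1.029 + 0.28 + 0.51 = 1.819.
Average steady-state concentration ∝ 1/CL, so new value = 79.3 / 1.819 = 43.6 μmol/L.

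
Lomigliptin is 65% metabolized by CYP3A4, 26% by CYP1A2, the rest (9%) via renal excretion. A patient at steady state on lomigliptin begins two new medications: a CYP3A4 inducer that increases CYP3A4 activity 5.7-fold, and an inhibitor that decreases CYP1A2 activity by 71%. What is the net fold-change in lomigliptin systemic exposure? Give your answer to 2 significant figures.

CYP3A4: 0.65 × 5.7 = 3.705
CYP1A2: 0.26 × 0.29 = 0.0754
Other: 0.09 (unchanged)
CL_new/CL_old = 3.705 + 0.0754 + 0.09 = 3.8704.
Because systemic exposure varies inversely with clearance, the combined effect is 1 / 3.8704 = 0.26.

0.26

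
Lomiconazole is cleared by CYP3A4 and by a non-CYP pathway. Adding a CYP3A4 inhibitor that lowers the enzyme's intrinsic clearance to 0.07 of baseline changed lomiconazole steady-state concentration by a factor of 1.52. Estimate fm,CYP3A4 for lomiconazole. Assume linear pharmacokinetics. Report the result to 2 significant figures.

CL'/CL = 1 / 1.52 = 0.6579
0.07·fm + (1 − fm) = 0.6579
fm = (0.6579 − 1) / (0.07 − 1) = 0.37

0.37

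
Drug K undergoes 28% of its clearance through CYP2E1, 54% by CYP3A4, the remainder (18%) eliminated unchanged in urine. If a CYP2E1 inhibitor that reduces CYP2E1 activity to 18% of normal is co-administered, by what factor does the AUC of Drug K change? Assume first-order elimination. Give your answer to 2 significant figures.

The CYP2E1 pathway (28% of clearance) is reduced to 0.18× activity: 0.28 × 0.18 = 0.0504.
CYP3A4 (54%) and the residual 18% are unaffected.
CL_new/CL_old = 0.0504 + 0.54 + 0.18 = 0.7704.
AUC is inversely proportional to clearance, so the fold-change is 1 / 0.7704 = 1.3.

1.3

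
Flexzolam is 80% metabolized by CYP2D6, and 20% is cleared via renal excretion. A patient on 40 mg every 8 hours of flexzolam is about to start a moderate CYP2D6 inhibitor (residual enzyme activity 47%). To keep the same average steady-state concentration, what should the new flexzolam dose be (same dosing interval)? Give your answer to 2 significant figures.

CYP2D6: 0.8 × 0.47 = 0.376
Other: 0.2 (unchanged)
CL_new/CL_old = 0.376 + 0.2 = 0.576.
Exposure is unchanged when dose changes in proportion to clearance. New dose = 40 mg × 0.576 = 23 mg.

23 mg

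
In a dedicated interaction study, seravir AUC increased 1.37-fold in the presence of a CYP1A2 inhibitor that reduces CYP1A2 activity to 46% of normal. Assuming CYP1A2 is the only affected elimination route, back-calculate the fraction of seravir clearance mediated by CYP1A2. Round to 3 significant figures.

CL'/CL = 1 / 1.37 = 0.7299
0.46·fm + (1 − fm) = 0.7299
fm = (0.7299 − 1) / (0.46 − 1) = 0.500

0.500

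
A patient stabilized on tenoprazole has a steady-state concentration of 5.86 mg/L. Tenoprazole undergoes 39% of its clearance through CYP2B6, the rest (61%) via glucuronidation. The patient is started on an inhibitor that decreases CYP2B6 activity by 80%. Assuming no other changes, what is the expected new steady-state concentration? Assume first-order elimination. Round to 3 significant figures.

CYP2B6: 0.39 × 0.2 = 0.078
Other: 0.61 (unchanged)
New clearance relative to baseline: 0.078 + 0.61 = 0.688.
New steady-state concentration = baseline ÷ relative clearance = 5.86 / 0.688 = 8.52 mg/L.

8.52 mg/L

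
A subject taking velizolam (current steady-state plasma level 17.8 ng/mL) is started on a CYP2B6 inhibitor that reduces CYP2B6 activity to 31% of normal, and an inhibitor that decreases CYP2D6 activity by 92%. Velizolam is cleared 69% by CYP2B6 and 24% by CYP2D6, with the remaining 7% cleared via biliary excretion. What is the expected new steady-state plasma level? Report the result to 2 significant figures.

The CYP2B6 pathway (69% of clearance) falls to 0.31× activity: 0.69 × 0.31 = 0.2139.
The CYP2D6 pathway (24% of clearance) falls to 0.08× activity: 0.24 × 0.08 = 0.0192.
Non-CYP routes (7%) are unchanged.
Relative clearance = 0.2139 + 0.0192 + 0.07 = 0.3031.
Steady-state plasma level ∝ 1/CL: new value = 17.8 / 0.3031 = 59 ng/mL.

59 ng/mL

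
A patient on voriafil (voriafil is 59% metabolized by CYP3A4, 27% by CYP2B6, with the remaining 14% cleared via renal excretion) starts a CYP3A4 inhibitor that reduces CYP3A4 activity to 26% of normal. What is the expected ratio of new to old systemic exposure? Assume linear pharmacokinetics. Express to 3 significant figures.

1.77

CYP3A4: 0.59 × 0.26 = 0.1534
CYP2B6: 0.27 (unchanged)
Other: 0.14 (unchanged)
CL_new/CL_old = 0.1534 + 0.27 + 0.14 = 0.5634.
Systemic exposure ratio = CL_old/CL_new = 1 / 0.5634 = 1.77.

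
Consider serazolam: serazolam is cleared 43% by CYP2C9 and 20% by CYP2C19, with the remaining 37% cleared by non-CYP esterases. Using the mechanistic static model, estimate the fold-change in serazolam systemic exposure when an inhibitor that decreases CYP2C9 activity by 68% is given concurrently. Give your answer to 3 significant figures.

1.41

CYP2C9: 0.43 × 0.32 = 0.1376
CYP2C19: 0.2 (unchanged)
Other: 0.37 (unchanged)
New clearance relative to baseline: 0.1376 + 0.2 + 0.37 = 0.7076.
Since systemic exposure ∝ 1/CL, the ratio is 1 / 0.7076 = 1.41.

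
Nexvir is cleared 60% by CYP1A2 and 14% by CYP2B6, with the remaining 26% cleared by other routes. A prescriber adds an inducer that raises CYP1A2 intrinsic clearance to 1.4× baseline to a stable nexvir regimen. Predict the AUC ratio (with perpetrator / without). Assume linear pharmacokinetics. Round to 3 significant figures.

0.806

CYP1A2: 0.6 × 1.4 = 0.84
CYP2B6: 0.14 (unchanged)
Other: 0.26 (unchanged)
New clearance relative to baseline: 0.84 + 0.14 + 0.26 = 1.24.
AUC is inversely proportional to clearance, so the fold-change is 1 / 1.24 = 0.806.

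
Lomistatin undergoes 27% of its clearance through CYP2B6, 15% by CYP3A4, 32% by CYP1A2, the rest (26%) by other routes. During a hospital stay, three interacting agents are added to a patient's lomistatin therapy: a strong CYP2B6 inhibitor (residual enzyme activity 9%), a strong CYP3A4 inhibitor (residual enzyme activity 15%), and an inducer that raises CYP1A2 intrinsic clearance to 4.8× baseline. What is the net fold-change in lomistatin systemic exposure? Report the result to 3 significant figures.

The CYP2B6 pathway (27% of clearance) drops to 0.09× activity: 0.27 × 0.09 = 0.0243.
The CYP3A4 pathway (15% of clearance) drops to 0.15× activity: 0.15 × 0.15 = 0.0225.
The CYP1A2 pathway (32% of clearance) rises to 4.8× activity: 0.32 × 4.8 = 1.536.
Non-CYP routes (26%) are unchanged.
CL_new/CL_old = 0.0243 + 0.0225 + 1.536 + 0.26 = 1.8428.
Because systemic exposure varies inversely with clearance, the combined effect is 1 / 1.8428 = 0.543.

0.543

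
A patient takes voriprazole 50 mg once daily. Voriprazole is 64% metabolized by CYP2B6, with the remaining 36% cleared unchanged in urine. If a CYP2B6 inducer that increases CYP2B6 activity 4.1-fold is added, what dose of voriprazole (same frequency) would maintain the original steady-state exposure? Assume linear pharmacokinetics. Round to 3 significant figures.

149 mg

CYP2B6: 0.64 × 4.1 = 2.624
Other: 0.36 (unchanged)
CL_new/CL_old = 2.624 + 0.36 = 2.984.
Exposure is unchanged when dose changes in proportion to clearance. New dose = 50 mg × 2.984 = 149 mg.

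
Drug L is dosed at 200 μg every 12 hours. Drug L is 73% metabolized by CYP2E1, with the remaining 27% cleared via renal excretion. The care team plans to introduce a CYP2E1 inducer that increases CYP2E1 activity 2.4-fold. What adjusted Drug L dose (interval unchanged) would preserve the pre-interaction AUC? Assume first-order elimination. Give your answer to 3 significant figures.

The CYP2E1 pathway (73% of clearance) increases to 2.4× activity: 0.73 × 2.4 = 1.752.
The remaining 27% of clearance is unaffected.
Relative clearance = 1.752 + 0.27 = 2.022.
Exposure is unchanged when dose changes in proportion to clearance. New dose = 200 μg × 2.022 = 404 μg.

404 μg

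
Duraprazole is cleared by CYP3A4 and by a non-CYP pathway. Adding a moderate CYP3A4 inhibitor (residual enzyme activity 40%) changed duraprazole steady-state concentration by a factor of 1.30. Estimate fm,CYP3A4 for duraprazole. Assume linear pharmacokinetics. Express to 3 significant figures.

Let fm be the CYP3A4 fraction. New clearance relative to baseline = fm × 0.4 + (1 − fm).
Steady-state concentration ratio = 1 / (new CL fraction), so new CL fraction = 1 / 1.30 = 0.7692.
fm × 0.4 + 1 − fm = 0.7692  ⇒  fm × (0.4 − 1) = −0.2308  ⇒  fm = 0.385.

0.385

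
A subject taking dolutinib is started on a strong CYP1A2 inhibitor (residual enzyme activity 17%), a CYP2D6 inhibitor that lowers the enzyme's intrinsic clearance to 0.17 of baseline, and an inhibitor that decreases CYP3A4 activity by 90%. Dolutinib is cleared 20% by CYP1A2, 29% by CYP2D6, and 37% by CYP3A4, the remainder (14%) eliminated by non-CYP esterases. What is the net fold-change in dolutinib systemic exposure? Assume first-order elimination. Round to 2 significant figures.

3.8

The CYP1A2 pathway (20% of clearance) falls to 0.17× activity: 0.2 × 0.17 = 0.034.
The CYP2D6 pathway (29% of clearance) drops to 0.17× activity: 0.29 × 0.17 = 0.0493.
The CYP3A4 pathway (37% of clearance) falls to 0.1× activity: 0.37 × 0.1 = 0.037.
The remaining 14% of clearance is unaffected.
New clearance relative to baseline: 0.034 + 0.0493 + 0.037 + 0.14 = 0.2603.
Net systemic exposure ratio = 1 / 0.2603 = 3.8.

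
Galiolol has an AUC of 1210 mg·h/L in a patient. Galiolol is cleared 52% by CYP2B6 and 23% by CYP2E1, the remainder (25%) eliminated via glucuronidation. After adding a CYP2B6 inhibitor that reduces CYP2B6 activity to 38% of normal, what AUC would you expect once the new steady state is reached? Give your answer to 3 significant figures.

1.79 × 10³ mg·h/L

The CYP2B6 pathway (52% of clearance) is reduced to 0.38× activity: 0.52 × 0.38 = 0.1976.
CYP2E1 (23%) and the residual 25% are unaffected.
Relative clearance = 0.1976 + 0.23 + 0.25 = 0.6776.
AUC ∝ 1/CL, so new value = 1210 / 0.6776 = 1.79 × 10³ mg·h/L.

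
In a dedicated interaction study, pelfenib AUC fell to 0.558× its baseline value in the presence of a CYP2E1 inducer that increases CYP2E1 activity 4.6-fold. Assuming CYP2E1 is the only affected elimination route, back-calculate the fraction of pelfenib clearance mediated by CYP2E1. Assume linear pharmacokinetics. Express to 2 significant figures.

0.22

CL'/CL = 1 / 0.558 = 1.792
4.6·fm + (1 − fm) = 1.792
fm = (1.792 − 1) / (4.6 − 1) = 0.22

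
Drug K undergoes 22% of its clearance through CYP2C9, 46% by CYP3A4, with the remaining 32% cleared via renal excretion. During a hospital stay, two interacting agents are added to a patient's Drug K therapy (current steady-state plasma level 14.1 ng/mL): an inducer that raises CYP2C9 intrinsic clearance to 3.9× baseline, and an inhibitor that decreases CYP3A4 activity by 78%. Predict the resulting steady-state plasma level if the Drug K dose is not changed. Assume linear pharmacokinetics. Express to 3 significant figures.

11.0 ng/mL

The CYP2C9 pathway (22% of clearance) increases to 3.9× activity: 0.22 × 3.9 = 0.858.
The CYP3A4 pathway (46% of clearance) is reduced to 0.22× activity: 0.46 × 0.22 = 0.1012.
The remaining 32% of clearance is unaffected.
New clearance relative to baseline: 0.858 + 0.1012 + 0.32 = 1.2792.
Dividing the baseline by the relative clearance: 14.1 / 1.2792 = 11.0 ng/mL.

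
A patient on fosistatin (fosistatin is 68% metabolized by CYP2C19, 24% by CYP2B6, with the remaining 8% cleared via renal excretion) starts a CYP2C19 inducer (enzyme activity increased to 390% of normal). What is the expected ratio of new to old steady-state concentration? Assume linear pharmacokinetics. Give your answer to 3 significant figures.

The CYP2C19 pathway (68% of clearance) is boosted to 3.9× activity: 0.68 × 3.9 = 2.652.
CYP2B6 (24%) and the residual 8% are unaffected.
New clearance relative to baseline: 2.652 + 0.24 + 0.08 = 2.972.
Steady-state concentration is inversely proportional to clearance, so the fold-change is 1 / 2.972 = 0.336.

0.336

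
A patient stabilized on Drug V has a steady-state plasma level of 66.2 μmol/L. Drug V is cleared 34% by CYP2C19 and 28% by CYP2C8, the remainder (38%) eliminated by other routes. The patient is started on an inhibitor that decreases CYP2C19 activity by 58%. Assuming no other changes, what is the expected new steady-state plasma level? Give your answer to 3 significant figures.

82.5 μmol/L

The CYP2C19 pathway (34% of clearance) drops to 0.42× activity: 0.34 × 0.42 = 0.1428.
CYP2C8 (28%) and the residual 38% are unaffected.
New clearance relative to baseline: 0.1428 + 0.28 + 0.38 = 0.8028.
New steady-state plasma level = baseline ÷ relative clearance = 66.2 / 0.8028 = 82.5 μmol/L.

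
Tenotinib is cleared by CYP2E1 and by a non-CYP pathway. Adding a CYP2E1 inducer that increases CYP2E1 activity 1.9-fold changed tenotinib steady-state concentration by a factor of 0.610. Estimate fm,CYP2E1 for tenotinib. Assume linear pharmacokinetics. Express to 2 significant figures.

Let x = fm,CYP2E1. Because steady-state concentration ∝ 1/CL, relative clearance rose to 1/0.610 = 1.639.
Only the CYP2E1 route changed, so 1.639 = x·1.9 + (1 − x), giving x = 0.71.

0.71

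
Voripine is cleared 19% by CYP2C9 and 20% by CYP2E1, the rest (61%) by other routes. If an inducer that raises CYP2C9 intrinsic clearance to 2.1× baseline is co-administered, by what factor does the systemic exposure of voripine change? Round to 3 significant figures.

The CYP2C9 pathway (19% of clearance) increases to 2.1× activity: 0.19 × 2.1 = 0.399.
CYP2E1 (20%) and the residual 61% are unaffected.
New clearance relative to baseline: 0.399 + 0.2 + 0.61 = 1.209.
Systemic exposure is inversely proportional to clearance, so the fold-change is 1 / 1.209 = 0.827.

0.827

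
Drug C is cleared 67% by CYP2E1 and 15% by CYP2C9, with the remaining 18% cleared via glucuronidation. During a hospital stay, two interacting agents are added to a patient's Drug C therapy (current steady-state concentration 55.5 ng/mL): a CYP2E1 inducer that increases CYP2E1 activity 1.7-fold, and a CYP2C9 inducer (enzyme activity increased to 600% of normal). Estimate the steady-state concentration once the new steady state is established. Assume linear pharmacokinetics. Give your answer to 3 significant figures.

The CYP2E1 pathway (67% of clearance) increases to 1.7× activity: 0.67 × 1.7 = 1.139.
The CYP2C9 pathway (15% of clearance) rises to 6× activity: 0.15 × 6 = 0.9.
Non-CYP routes (18%) are unchanged.
New clearance relative to baseline: 1.139 + 0.9 + 0.18 = 2.219.
New steady-state concentration = 55.5 / 2.219 = 25.0 ng/mL (concentration scales inversely with clearance).

25.0 ng/mL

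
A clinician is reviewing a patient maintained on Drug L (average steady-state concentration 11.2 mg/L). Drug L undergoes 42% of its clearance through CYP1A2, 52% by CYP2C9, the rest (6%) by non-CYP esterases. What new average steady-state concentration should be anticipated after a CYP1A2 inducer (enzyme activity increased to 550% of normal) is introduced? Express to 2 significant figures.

CYP1A2: 0.42 × 5.5 = 2.31
CYP2C9: 0.52 (unchanged)
Other: 0.06 (unchanged)
CL_new/CL_old = 2.31 + 0.52 + 0.06 = 2.89.
New average steady-state concentration = baseline ÷ relative clearance = 11.2 / 2.89 = 3.9 mg/L.

3.9 mg/L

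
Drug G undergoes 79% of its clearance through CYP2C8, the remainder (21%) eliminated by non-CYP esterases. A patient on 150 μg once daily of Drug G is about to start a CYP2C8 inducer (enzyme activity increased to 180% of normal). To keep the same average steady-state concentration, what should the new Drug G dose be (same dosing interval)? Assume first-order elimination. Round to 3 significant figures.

The CYP2C8 pathway (79% of clearance) is boosted to 1.8× activity: 0.79 × 1.8 = 1.422.
The remaining 21% of clearance is unaffected.
CL_new/CL_old = 1.422 + 0.21 = 1.632.
Exposure is unchanged when dose changes in proportion to clearance. New dose = 150 μg × 1.632 = 245 μg.

245 μg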